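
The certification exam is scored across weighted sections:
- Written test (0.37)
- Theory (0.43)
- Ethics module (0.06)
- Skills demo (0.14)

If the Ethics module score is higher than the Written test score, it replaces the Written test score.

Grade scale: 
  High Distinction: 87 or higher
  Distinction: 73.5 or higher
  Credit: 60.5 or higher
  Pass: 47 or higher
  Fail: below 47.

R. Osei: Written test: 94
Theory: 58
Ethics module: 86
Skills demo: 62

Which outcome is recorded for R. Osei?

Ethics module (86) ≤ Written test (94), so Written test stays at 94.
Weighted total:
  Written test 94 × 0.37 = 34.78
  Theory 58 × 0.43 = 24.94
  Ethics module 86 × 0.06 = 5.16
  Skills demo 62 × 0.14 = 8.68
Sum = 73.56
73.56 is ≥ 73.5 and < 87 → Distinction

Distinction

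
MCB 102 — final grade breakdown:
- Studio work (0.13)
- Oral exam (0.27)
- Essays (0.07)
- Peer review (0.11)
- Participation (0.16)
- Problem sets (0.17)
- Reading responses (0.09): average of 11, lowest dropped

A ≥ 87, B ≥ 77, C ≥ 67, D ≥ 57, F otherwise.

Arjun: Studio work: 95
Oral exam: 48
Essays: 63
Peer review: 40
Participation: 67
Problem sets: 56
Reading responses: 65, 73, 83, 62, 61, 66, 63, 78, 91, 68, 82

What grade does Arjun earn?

D

Reading responses: drop 61 → average of remaining 10 = 731/10 = 73.1
Weighted total:
  Studio work 95 × 0.13 = 12.35
  Oral exam 48 × 0.27 = 12.96
  Essays 63 × 0.07 = 4.41
  Peer review 40 × 0.11 = 4.4
  Participation 67 × 0.16 = 10.72
  Problem sets 56 × 0.17 = 9.52
  Reading responses 73.1 × 0.09 = 6.579
Sum = 60.939
60.939 is ≥ 57 and < 67 → D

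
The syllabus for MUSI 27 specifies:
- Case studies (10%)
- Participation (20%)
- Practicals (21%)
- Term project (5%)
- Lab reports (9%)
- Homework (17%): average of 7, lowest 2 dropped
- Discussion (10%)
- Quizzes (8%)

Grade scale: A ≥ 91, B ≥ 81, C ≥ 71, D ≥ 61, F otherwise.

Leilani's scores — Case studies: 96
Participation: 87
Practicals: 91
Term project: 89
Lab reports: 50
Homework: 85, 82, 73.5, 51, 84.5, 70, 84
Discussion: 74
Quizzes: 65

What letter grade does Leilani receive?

Homework: drop 51, 70 → average of remaining 5 = 409/5 = 81.8
Weighted total:
  Case studies 96 × 0.1 = 9.6
  Participation 87 × 0.2 = 17.4
  Practicals 91 × 0.21 = 19.11
  Term project 89 × 0.05 = 4.45
  Lab reports 50 × 0.09 = 4.5
  Homework 81.8 × 0.17 = 13.906
  Discussion 74 × 0.1 = 7.4
  Quizzes 65 × 0.08 = 5.2
Sum = 81.566
81.566 is ≥ 81 and < 91 → B

B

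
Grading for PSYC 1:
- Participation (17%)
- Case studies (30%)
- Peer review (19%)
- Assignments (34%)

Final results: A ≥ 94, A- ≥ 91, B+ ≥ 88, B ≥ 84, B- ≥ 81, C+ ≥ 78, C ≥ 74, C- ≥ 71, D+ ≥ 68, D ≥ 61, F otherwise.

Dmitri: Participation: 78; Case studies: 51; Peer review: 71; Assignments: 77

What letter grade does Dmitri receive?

Weighted total:
  Participation 78 × 0.17 = 13.26
  Case studies 51 × 0.3 = 15.3
  Peer review 71 × 0.19 = 13.49
  Assignments 77 × 0.34 = 26.18
Sum = 68.23
68.23 is ≥ 68 and < 71 → D+

D+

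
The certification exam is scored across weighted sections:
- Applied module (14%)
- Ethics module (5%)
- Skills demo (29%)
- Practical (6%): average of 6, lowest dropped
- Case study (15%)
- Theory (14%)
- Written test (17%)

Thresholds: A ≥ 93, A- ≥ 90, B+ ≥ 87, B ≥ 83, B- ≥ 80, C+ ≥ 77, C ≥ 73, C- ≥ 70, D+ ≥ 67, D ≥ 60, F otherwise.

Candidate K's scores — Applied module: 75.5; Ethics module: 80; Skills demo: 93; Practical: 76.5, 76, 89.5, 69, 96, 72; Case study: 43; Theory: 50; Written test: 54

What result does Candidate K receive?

D+

Practical: drop 69 → average of remaining 5 = 410/5 = 82
Weighted total:
  Applied module 75.5 × 0.14 = 10.57
  Ethics module 80 × 0.05 = 4
  Skills demo 93 × 0.29 = 26.97
  Practical 82 × 0.06 = 4.92
  Case study 43 × 0.15 = 6.45
  Theory 50 × 0.14 = 7
  Written test 54 × 0.17 = 9.18
Sum = 69.09
69.09 is ≥ 67 and < 70 → D+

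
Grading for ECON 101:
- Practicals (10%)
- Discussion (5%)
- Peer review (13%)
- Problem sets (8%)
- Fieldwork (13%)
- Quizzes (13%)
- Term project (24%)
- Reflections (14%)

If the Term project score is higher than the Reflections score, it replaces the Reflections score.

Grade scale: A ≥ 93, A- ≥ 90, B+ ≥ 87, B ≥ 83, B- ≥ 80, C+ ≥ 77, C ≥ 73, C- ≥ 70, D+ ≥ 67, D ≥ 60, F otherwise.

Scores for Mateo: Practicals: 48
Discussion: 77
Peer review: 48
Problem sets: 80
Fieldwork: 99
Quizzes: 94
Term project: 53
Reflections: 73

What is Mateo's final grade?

D+

Term project (53) ≤ Reflections (73), so Reflections stays at 73.
Weighted total:
  Practicals 48 × 0.1 = 4.8
  Discussion 77 × 0.05 = 3.85
  Peer review 48 × 0.13 = 6.24
  Problem sets 80 × 0.08 = 6.4
  Fieldwork 99 × 0.13 = 12.87
  Quizzes 94 × 0.13 = 12.22
  Term project 53 × 0.24 = 12.72
  Reflections 73 × 0.14 = 10.22
Sum = 69.32
69.32 is ≥ 67 and < 70 → D+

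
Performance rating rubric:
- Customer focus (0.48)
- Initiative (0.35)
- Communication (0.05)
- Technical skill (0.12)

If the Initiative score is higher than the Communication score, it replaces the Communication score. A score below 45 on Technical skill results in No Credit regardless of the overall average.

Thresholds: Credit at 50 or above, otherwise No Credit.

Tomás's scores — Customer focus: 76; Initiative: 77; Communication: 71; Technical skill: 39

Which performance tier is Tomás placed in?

Initiative (77) > Communication (71), so Communication counts as 77.
Technical skill score 39 < 45: minimum not met.
Weighted total:
  Customer focus 76 × 0.48 = 36.48
  Initiative 77 × 0.35 = 26.95
  Communication 77 × 0.05 = 3.85
  Technical skill 39 × 0.12 = 4.68
Sum = 71.96
Because the Technical skill minimum was not met, the result is No Credit.

No Credit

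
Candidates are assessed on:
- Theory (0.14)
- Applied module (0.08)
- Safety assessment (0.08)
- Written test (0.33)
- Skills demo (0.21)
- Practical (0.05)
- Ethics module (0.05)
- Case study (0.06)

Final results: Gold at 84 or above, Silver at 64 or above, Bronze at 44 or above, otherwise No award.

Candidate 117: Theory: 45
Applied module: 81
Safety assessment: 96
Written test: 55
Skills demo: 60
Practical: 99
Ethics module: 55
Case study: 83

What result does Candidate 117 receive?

Weighted total:
  Theory 45 × 0.14 = 6.3
  Applied module 81 × 0.08 = 6.48
  Safety assessment 96 × 0.08 = 7.68
  Written test 55 × 0.33 = 18.15
  Skills demo 60 × 0.21 = 12.6
  Practical 99 × 0.05 = 4.95
  Ethics module 55 × 0.05 = 2.75
  Case study 83 × 0.06 = 4.98
Sum = 63.89
63.89 is ≥ 44 and < 64 → Bronze

Bronze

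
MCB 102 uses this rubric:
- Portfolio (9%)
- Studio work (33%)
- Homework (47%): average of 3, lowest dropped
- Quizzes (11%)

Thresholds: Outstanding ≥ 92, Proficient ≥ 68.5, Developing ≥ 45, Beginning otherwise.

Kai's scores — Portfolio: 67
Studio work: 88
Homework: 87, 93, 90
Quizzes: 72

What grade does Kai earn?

Homework: drop 87 → average of remaining 2 = 183/2 = 91.5
Weighted total:
  Portfolio 67 × 0.09 = 6.03
  Studio work 88 × 0.33 = 29.04
  Homework 91.5 × 0.47 = 43.005
  Quizzes 72 × 0.11 = 7.92
Sum = 85.995
85.995 is ≥ 68.5 and < 92 → Proficient

Proficient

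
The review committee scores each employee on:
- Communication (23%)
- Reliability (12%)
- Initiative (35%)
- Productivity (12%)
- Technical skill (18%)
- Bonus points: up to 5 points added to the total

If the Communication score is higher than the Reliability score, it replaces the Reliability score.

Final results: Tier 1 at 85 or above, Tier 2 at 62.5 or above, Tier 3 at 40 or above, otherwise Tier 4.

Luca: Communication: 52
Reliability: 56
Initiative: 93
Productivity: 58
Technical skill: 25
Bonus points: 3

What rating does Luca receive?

Tier 2

Communication (52) ≤ Reliability (56), so Reliability stays at 56.
Weighted total:
  Communication 52 × 0.23 = 11.96
  Reliability 56 × 0.12 = 6.72
  Initiative 93 × 0.35 = 32.55
  Productivity 58 × 0.12 = 6.96
  Technical skill 25 × 0.18 = 4.5
Sum = 62.69
Bonus points: 62.69 + 3 = 65.69
65.69 is ≥ 62.5 and < 85 → Tier 2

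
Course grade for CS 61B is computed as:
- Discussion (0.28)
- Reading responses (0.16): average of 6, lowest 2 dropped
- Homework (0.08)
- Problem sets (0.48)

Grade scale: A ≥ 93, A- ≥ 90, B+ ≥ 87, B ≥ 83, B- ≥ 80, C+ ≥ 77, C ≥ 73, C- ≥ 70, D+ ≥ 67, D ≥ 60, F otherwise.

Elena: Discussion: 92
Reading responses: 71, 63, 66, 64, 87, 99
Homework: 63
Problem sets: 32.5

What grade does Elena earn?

Reading responses: drop 63, 64 → average of remaining 4 = 323/4 = 80.75
Weighted total:
  Discussion 92 × 0.28 = 25.76
  Reading responses 80.75 × 0.16 = 12.92
  Homework 63 × 0.08 = 5.04
  Problem sets 32.5 × 0.48 = 15.6
Sum = 59.32
59.32 < 60 → F

F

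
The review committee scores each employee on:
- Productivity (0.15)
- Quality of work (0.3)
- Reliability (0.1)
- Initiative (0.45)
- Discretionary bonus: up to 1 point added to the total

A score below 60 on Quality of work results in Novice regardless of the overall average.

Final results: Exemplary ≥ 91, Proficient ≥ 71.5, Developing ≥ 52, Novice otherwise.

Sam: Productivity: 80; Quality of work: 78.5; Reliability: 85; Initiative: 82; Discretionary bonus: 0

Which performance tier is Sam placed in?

Proficient

Quality of work score 78.5 ≥ 60: minimum met.
Weighted total:
  Productivity 80 × 0.15 = 12
  Quality of work 78.5 × 0.3 = 23.55
  Reliability 85 × 0.1 = 8.5
  Initiative 82 × 0.45 = 36.9
Sum = 80.95
Discretionary bonus: 80.95 + 0 = 80.95
80.95 is ≥ 71.5 and < 91 → Proficient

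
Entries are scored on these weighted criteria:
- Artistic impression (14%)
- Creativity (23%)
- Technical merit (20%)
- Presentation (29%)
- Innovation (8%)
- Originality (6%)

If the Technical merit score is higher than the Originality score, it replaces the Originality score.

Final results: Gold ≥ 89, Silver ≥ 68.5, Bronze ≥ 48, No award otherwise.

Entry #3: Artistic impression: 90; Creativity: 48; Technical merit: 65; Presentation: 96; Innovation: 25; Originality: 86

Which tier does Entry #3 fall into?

Technical merit (65) ≤ Originality (86), so Originality stays at 86.
Weighted total:
  Artistic impression 90 × 0.14 = 12.6
  Creativity 48 × 0.23 = 11.04
  Technical merit 65 × 0.2 = 13
  Presentation 96 × 0.29 = 27.84
  Innovation 25 × 0.08 = 2
  Originality 86 × 0.06 = 5.16
Sum = 71.64
71.64 is ≥ 68.5 and < 89 → Silver

Silver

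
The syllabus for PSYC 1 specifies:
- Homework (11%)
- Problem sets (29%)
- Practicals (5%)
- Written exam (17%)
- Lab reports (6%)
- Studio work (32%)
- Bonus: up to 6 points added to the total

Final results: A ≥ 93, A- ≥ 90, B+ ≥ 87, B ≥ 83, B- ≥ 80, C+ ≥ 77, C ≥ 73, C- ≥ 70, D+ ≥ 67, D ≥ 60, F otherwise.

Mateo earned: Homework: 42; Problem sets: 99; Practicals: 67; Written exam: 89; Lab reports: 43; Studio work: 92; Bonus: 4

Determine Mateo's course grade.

B+

Weighted total:
  Homework 42 × 0.11 = 4.62
  Problem sets 99 × 0.29 = 28.71
  Practicals 67 × 0.05 = 3.35
  Written exam 89 × 0.17 = 15.13
  Lab reports 43 × 0.06 = 2.58
  Studio work 92 × 0.32 = 29.44
Sum = 83.83
Bonus: 83.83 + 4 = 87.83
87.83 is ≥ 87 and < 90 → B+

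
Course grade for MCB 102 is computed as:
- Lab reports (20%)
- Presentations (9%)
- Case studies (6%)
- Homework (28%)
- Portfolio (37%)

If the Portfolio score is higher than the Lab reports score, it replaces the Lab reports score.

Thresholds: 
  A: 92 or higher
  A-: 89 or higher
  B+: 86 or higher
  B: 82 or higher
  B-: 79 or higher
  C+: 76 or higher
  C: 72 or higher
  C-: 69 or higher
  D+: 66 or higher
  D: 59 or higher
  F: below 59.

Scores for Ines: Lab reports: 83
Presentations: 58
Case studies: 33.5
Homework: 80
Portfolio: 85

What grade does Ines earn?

Portfolio (85) > Lab reports (83), so Lab reports counts as 85.
Weighted total:
  Lab reports 85 × 0.2 = 17
  Presentations 58 × 0.09 = 5.22
  Case studies 33.5 × 0.06 = 2.01
  Homework 80 × 0.28 = 22.4
  Portfolio 85 × 0.37 = 31.45
Sum = 78.08
78.08 is ≥ 76 and < 79 → C+

C+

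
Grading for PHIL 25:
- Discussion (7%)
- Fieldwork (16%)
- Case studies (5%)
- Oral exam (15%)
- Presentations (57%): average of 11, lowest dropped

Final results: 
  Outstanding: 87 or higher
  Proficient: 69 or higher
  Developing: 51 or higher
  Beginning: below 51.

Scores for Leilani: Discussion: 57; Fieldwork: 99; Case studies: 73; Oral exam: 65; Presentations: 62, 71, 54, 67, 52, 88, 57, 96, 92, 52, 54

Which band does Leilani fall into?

Proficient

Presentations: drop 52 → average of remaining 10 = 693/10 = 69.3
Weighted total:
  Discussion 57 × 0.07 = 3.99
  Fieldwork 99 × 0.16 = 15.84
  Case studies 73 × 0.05 = 3.65
  Oral exam 65 × 0.15 = 9.75
  Presentations 69.3 × 0.57 = 39.501
Sum = 72.731
72.731 is ≥ 69 and < 87 → Proficient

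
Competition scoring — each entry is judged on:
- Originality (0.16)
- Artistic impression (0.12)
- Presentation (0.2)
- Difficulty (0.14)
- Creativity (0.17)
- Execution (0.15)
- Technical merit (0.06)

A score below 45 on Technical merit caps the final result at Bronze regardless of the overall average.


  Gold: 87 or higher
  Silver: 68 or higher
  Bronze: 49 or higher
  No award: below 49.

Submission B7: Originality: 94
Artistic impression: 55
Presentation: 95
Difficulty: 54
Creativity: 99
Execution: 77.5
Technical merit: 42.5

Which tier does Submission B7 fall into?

Bronze

Technical merit score 42.5 < 45: minimum not met.
Weighted total:
  Originality 94 × 0.16 = 15.04
  Artistic impression 55 × 0.12 = 6.6
  Presentation 95 × 0.2 = 19
  Difficulty 54 × 0.14 = 7.56
  Creativity 99 × 0.17 = 16.83
  Execution 77.5 × 0.15 = 11.625
  Technical merit 42.5 × 0.06 = 2.55
Sum = 79.205
79.205 would be Silver; cap at Bronze applies → Bronze.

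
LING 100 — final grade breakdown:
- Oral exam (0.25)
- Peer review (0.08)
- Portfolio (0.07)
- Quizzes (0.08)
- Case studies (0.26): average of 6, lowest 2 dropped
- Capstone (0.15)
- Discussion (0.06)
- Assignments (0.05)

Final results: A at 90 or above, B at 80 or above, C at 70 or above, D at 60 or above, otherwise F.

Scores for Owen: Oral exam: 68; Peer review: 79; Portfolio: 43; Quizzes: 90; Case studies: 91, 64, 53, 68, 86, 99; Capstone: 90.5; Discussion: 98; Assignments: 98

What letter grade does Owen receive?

B

Case studies: drop 53, 64 → average of remaining 4 = 344/4 = 86
Weighted total:
  Oral exam 68 × 0.25 = 17
  Peer review 79 × 0.08 = 6.32
  Portfolio 43 × 0.07 = 3.01
  Quizzes 90 × 0.08 = 7.2
  Case studies 86 × 0.26 = 22.36
  Capstone 90.5 × 0.15 = 13.575
  Discussion 98 × 0.06 = 5.88
  Assignments 98 × 0.05 = 4.9
Sum = 80.245
80.245 is ≥ 80 and < 90 → B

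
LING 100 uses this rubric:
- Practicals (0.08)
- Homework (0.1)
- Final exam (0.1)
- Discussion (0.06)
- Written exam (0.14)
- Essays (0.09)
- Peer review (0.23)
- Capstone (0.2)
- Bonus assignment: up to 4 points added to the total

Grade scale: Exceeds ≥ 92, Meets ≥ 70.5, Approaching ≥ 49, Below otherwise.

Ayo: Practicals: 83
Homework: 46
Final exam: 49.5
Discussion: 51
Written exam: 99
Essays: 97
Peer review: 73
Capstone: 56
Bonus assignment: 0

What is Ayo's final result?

Weighted total:
  Practicals 83 × 0.08 = 6.64
  Homework 46 × 0.1 = 4.6
  Final exam 49.5 × 0.1 = 4.95
  Discussion 51 × 0.06 = 3.06
  Written exam 99 × 0.14 = 13.86
  Essays 97 × 0.09 = 8.73
  Peer review 73 × 0.23 = 16.79
  Capstone 56 × 0.2 = 11.2
Sum = 69.83
Bonus assignment: 69.83 + 0 = 69.83
69.83 is ≥ 49 and < 70.5 → Approaching

Approaching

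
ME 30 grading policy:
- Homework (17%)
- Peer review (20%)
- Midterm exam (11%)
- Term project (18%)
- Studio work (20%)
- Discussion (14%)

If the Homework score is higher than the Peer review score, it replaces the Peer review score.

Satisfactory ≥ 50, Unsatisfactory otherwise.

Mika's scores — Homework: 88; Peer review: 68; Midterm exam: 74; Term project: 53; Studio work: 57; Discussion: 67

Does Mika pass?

Satisfactory

Homework (88) > Peer review (68), so Peer review counts as 88.
Weighted total:
  Homework 88 × 0.17 = 14.96
  Peer review 88 × 0.2 = 17.6
  Midterm exam 74 × 0.11 = 8.14
  Term project 53 × 0.18 = 9.54
  Studio work 57 × 0.2 = 11.4
  Discussion 67 × 0.14 = 9.38
Sum = 71.02
71.02 ≥ 50 → Satisfactory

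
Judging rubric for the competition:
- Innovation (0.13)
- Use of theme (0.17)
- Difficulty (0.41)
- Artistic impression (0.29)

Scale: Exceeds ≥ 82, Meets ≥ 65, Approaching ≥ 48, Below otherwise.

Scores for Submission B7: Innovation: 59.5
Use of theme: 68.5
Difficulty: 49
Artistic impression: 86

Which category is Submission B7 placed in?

Approaching

Weighted total:
  Innovation 59.5 × 0.13 = 7.735
  Use of theme 68.5 × 0.17 = 11.645
  Difficulty 49 × 0.41 = 20.09
  Artistic impression 86 × 0.29 = 24.94
Sum = 64.41
64.41 is ≥ 48 and < 65 → Approaching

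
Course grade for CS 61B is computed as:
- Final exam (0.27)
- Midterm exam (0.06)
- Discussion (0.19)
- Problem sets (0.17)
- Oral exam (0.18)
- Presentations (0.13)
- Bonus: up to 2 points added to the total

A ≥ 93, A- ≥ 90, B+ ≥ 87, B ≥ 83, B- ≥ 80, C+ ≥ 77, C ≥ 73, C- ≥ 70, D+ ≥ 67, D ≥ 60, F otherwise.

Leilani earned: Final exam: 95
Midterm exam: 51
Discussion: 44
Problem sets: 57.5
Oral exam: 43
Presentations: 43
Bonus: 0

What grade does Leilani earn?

Weighted total:
  Final exam 95 × 0.27 = 25.65
  Midterm exam 51 × 0.06 = 3.06
  Discussion 44 × 0.19 = 8.36
  Problem sets 57.5 × 0.17 = 9.775
  Oral exam 43 × 0.18 = 7.74
  Presentations 43 × 0.13 = 5.59
Sum = 60.175
Bonus: 60.175 + 0 = 60.175
60.175 is ≥ 60 and < 67 → D

D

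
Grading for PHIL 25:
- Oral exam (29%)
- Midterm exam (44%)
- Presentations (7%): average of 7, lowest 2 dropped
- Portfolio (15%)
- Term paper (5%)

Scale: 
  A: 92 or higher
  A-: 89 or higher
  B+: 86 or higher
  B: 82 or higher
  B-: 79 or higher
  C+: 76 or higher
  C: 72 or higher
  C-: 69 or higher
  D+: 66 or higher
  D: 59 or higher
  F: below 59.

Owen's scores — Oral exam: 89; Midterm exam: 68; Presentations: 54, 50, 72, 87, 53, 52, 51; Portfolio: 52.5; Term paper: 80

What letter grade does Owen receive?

C

Presentations: drop 50, 51 → average of remaining 5 = 318/5 = 63.6
Weighted total:
  Oral exam 89 × 0.29 = 25.81
  Midterm exam 68 × 0.44 = 29.92
  Presentations 63.6 × 0.07 = 4.452
  Portfolio 52.5 × 0.15 = 7.875
  Term paper 80 × 0.05 = 4
Sum = 72.057
72.057 is ≥ 72 and < 76 → C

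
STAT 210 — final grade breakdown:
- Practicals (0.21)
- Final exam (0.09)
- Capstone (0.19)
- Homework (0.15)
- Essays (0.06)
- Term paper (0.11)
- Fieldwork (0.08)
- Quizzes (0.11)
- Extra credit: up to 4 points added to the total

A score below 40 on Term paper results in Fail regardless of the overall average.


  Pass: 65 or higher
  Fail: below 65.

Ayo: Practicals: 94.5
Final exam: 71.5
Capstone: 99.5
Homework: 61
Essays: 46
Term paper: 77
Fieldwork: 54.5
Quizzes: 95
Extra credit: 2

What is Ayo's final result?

Pass

Term paper score 77 ≥ 40: minimum met.
Weighted total:
  Practicals 94.5 × 0.21 = 19.845
  Final exam 71.5 × 0.09 = 6.435
  Capstone 99.5 × 0.19 = 18.905
  Homework 61 × 0.15 = 9.15
  Essays 46 × 0.06 = 2.76
  Term paper 77 × 0.11 = 8.47
  Fieldwork 54.5 × 0.08 = 4.36
  Quizzes 95 × 0.11 = 10.45
Sum = 80.375
Extra credit: 80.375 + 2 = 82.375
82.375 ≥ 65 → Pass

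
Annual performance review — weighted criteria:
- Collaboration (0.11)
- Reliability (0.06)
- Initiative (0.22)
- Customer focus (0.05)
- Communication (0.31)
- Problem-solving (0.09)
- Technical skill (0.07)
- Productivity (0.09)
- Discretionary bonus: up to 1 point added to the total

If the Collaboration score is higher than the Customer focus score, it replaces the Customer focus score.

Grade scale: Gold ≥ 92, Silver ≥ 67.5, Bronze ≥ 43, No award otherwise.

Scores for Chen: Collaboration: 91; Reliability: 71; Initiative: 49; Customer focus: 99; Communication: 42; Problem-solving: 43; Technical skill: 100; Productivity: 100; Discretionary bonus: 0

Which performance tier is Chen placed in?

Collaboration (91) ≤ Customer focus (99), so Customer focus stays at 99.
Weighted total:
  Collaboration 91 × 0.11 = 10.01
  Reliability 71 × 0.06 = 4.26
  Initiative 49 × 0.22 = 10.78
  Customer focus 99 × 0.05 = 4.95
  Communication 42 × 0.31 = 13.02
  Problem-solving 43 × 0.09 = 3.87
  Technical skill 100 × 0.07 = 7
  Productivity 100 × 0.09 = 9
Sum = 62.89
Discretionary bonus: 62.89 + 0 = 62.89
62.89 is ≥ 43 and < 67.5 → Bronze

Bronze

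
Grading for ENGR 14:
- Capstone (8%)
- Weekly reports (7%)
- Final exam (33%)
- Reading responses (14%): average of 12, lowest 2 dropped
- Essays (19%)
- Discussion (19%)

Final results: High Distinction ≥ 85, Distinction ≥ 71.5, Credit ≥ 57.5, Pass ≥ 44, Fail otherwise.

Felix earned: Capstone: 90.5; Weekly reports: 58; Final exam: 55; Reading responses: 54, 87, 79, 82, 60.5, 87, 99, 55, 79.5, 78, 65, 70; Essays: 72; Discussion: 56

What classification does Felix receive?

Credit

Reading responses: drop 54, 55 → average of remaining 10 = 787/10 = 78.7
Weighted total:
  Capstone 90.5 × 0.08 = 7.24
  Weekly reports 58 × 0.07 = 4.06
  Final exam 55 × 0.33 = 18.15
  Reading responses 78.7 × 0.14 = 11.018
  Essays 72 × 0.19 = 13.68
  Discussion 56 × 0.19 = 10.64
Sum = 64.788
64.788 is ≥ 57.5 and < 71.5 → Credit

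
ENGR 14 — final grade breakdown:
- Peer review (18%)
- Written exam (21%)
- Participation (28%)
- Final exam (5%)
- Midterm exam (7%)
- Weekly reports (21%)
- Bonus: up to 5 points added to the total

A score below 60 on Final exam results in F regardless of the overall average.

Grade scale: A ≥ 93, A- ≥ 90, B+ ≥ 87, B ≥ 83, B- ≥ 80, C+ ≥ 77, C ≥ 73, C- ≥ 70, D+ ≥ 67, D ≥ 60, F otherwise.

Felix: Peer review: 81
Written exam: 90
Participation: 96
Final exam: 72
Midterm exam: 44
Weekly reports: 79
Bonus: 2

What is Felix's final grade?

Final exam score 72 ≥ 60: minimum met.
Weighted total:
  Peer review 81 × 0.18 = 14.58
  Written exam 90 × 0.21 = 18.9
  Participation 96 × 0.28 = 26.88
  Final exam 72 × 0.05 = 3.6
  Midterm exam 44 × 0.07 = 3.08
  Weekly reports 79 × 0.21 = 16.59
Sum = 83.63
Bonus: 83.63 + 2 = 85.63
85.63 is ≥ 83 and < 87 → B

B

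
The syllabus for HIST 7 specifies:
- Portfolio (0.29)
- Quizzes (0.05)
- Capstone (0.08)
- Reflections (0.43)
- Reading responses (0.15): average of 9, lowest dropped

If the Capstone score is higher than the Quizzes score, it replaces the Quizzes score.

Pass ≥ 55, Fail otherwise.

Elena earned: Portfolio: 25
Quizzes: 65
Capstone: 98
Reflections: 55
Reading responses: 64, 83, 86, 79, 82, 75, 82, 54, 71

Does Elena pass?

Pass

Reading responses: drop 54 → average of remaining 8 = 622/8 = 77.75
Capstone (98) > Quizzes (65), so Quizzes counts as 98.
Weighted total:
  Portfolio 25 × 0.29 = 7.25
  Quizzes 98 × 0.05 = 4.9
  Capstone 98 × 0.08 = 7.84
  Reflections 55 × 0.43 = 23.65
  Reading responses 77.75 × 0.15 = 11.6625
Sum = 55.3025
55.3025 ≥ 55 → Pass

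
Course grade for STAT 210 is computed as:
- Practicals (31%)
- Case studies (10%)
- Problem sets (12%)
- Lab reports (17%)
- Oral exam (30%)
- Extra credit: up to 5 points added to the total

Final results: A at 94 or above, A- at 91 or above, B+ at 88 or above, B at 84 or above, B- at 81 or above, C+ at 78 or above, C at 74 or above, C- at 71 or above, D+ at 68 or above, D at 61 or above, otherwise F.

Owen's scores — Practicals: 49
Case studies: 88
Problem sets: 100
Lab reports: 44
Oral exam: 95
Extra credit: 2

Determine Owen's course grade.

Weighted total:
  Practicals 49 × 0.31 = 15.19
  Case studies 88 × 0.1 = 8.8
  Problem sets 100 × 0.12 = 12
  Lab reports 44 × 0.17 = 7.48
  Oral exam 95 × 0.3 = 28.5
Sum = 71.97
Extra credit: 71.97 + 2 = 73.97
73.97 is ≥ 71 and < 74 → C-

C-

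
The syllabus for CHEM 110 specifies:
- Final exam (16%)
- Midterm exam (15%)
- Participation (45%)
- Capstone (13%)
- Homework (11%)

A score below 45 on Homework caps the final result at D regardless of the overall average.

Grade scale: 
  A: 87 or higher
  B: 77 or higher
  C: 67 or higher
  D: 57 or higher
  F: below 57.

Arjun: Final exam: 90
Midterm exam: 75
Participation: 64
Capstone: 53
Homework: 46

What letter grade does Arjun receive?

D

Homework score 46 ≥ 45: minimum met.
Weighted total:
  Final exam 90 × 0.16 = 14.4
  Midterm exam 75 × 0.15 = 11.25
  Participation 64 × 0.45 = 28.8
  Capstone 53 × 0.13 = 6.89
  Homework 46 × 0.11 = 5.06
Sum = 66.4
66.4 is ≥ 57 and < 67 → D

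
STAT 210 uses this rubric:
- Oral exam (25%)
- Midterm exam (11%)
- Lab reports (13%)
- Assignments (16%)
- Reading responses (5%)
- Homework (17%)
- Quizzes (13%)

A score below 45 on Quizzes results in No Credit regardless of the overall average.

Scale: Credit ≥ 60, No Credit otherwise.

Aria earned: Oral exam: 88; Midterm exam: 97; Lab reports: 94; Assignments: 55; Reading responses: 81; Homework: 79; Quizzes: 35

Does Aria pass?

No Credit

Quizzes score 35 < 45: minimum not met.
Weighted total:
  Oral exam 88 × 0.25 = 22
  Midterm exam 97 × 0.11 = 10.67
  Lab reports 94 × 0.13 = 12.22
  Assignments 55 × 0.16 = 8.8
  Reading responses 81 × 0.05 = 4.05
  Homework 79 × 0.17 = 13.43
  Quizzes 35 × 0.13 = 4.55
Sum = 75.72
Because the Quizzes minimum was not met, the result is No Credit.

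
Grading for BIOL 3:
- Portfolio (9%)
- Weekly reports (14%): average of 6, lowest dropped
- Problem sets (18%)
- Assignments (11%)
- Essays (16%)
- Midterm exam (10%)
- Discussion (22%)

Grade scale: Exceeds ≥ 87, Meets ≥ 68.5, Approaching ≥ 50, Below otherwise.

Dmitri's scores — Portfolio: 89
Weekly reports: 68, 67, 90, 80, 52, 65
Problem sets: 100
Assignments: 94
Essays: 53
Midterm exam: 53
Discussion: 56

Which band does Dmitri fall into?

Weekly reports: drop 52 → average of remaining 5 = 370/5 = 74
Weighted total:
  Portfolio 89 × 0.09 = 8.01
  Weekly reports 74 × 0.14 = 10.36
  Problem sets 100 × 0.18 = 18
  Assignments 94 × 0.11 = 10.34
  Essays 53 × 0.16 = 8.48
  Midterm exam 53 × 0.1 = 5.3
  Discussion 56 × 0.22 = 12.32
Sum = 72.81
72.81 is ≥ 68.5 and < 87 → Meets

Meets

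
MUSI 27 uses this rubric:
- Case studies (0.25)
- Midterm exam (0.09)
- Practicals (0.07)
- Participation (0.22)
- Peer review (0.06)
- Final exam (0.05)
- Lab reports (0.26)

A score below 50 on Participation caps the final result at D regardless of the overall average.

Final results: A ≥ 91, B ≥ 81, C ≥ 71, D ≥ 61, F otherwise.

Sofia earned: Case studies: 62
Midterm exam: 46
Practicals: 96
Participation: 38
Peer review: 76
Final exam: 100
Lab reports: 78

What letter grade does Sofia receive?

Participation score 38 < 50: minimum not met.
Weighted total:
  Case studies 62 × 0.25 = 15.5
  Midterm exam 46 × 0.09 = 4.14
  Practicals 96 × 0.07 = 6.72
  Participation 38 × 0.22 = 8.36
  Peer review 76 × 0.06 = 4.56
  Final exam 100 × 0.05 = 5
  Lab reports 78 × 0.26 = 20.28
Sum = 64.56
64.56 would be D; cap at D applies → D.

D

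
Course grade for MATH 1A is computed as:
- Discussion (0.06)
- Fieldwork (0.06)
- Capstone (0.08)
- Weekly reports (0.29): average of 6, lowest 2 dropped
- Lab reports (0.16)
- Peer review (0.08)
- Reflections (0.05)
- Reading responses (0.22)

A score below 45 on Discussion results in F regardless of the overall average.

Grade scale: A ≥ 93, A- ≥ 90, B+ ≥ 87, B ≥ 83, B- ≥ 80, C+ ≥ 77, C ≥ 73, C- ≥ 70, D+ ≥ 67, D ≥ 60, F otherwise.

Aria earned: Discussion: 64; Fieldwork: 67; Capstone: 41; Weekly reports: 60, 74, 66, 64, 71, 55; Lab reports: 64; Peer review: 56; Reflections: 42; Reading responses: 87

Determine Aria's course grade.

Weekly reports: drop 55, 60 → average of remaining 4 = 275/4 = 68.75
Discussion score 64 ≥ 45: minimum met.
Weighted total:
  Discussion 64 × 0.06 = 3.84
  Fieldwork 67 × 0.06 = 4.02
  Capstone 41 × 0.08 = 3.28
  Weekly reports 68.75 × 0.29 = 19.9375
  Lab reports 64 × 0.16 = 10.24
  Peer review 56 × 0.08 = 4.48
  Reflections 42 × 0.05 = 2.1
  Reading responses 87 × 0.22 = 19.14
Sum = 67.0375
67.0375 is ≥ 67 and < 70 → D+

D+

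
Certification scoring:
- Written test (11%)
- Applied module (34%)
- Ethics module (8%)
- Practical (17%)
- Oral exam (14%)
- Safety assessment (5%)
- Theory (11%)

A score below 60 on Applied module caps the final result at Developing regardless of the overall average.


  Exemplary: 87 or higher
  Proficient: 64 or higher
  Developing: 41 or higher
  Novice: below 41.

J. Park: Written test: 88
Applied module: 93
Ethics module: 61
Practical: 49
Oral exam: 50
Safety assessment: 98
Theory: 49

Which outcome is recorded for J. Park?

Proficient

Applied module score 93 ≥ 60: minimum met.
Weighted total:
  Written test 88 × 0.11 = 9.68
  Applied module 93 × 0.34 = 31.62
  Ethics module 61 × 0.08 = 4.88
  Practical 49 × 0.17 = 8.33
  Oral exam 50 × 0.14 = 7
  Safety assessment 98 × 0.05 = 4.9
  Theory 49 × 0.11 = 5.39
Sum = 71.8
71.8 is ≥ 64 and < 87 → Proficient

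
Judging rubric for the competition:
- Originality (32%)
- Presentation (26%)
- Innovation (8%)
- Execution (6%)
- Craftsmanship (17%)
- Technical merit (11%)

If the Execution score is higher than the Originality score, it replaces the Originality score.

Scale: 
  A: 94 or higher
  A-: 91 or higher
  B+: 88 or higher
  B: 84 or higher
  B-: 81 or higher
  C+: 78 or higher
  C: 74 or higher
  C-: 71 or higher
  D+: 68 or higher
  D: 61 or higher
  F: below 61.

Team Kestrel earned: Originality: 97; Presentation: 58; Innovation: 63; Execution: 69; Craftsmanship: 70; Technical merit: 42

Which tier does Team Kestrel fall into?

C-

Execution (69) ≤ Originality (97), so Originality stays at 97.
Weighted total:
  Originality 97 × 0.32 = 31.04
  Presentation 58 × 0.26 = 15.08
  Innovation 63 × 0.08 = 5.04
  Execution 69 × 0.06 = 4.14
  Craftsmanship 70 × 0.17 = 11.9
  Technical merit 42 × 0.11 = 4.62
Sum = 71.82
71.82 is ≥ 71 and < 74 → C-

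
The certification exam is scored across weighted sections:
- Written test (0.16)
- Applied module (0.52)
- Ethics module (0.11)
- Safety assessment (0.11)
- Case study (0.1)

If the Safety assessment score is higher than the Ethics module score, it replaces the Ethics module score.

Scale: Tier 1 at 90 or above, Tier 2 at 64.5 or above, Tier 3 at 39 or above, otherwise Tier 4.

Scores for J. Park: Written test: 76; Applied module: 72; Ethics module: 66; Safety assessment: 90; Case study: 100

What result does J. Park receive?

Safety assessment (90) > Ethics module (66), so Ethics module counts as 90.
Weighted total:
  Written test 76 × 0.16 = 12.16
  Applied module 72 × 0.52 = 37.44
  Ethics module 90 × 0.11 = 9.9
  Safety assessment 90 × 0.11 = 9.9
  Case study 100 × 0.1 = 10
Sum = 79.4
79.4 is ≥ 64.5 and < 90 → Tier 2

Tier 2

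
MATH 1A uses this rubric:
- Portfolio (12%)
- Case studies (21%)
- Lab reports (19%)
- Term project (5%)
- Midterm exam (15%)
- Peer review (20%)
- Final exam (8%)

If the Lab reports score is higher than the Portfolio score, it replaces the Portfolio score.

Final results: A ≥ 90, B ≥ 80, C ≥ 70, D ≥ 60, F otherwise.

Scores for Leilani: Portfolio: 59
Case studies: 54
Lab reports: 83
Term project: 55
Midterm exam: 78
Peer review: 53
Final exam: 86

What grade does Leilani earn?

Lab reports (83) > Portfolio (59), so Portfolio counts as 83.
Weighted total:
  Portfolio 83 × 0.12 = 9.96
  Case studies 54 × 0.21 = 11.34
  Lab reports 83 × 0.19 = 15.77
  Term project 55 × 0.05 = 2.75
  Midterm exam 78 × 0.15 = 11.7
  Peer review 53 × 0.2 = 10.6
  Final exam 86 × 0.08 = 6.88
Sum = 69
69 is ≥ 60 and < 70 → D

D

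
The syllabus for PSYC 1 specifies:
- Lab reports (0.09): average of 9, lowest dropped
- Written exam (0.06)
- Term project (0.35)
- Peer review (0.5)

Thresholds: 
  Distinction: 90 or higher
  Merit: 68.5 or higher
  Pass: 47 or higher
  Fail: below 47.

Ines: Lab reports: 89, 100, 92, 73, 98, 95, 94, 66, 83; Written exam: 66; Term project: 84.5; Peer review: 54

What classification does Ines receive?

Lab reports: drop 66 → average of remaining 8 = 724/8 = 90.5
Weighted total:
  Lab reports 90.5 × 0.09 = 8.145
  Written exam 66 × 0.06 = 3.96
  Term project 84.5 × 0.35 = 29.575
  Peer review 54 × 0.5 = 27
Sum = 68.68
68.68 is ≥ 68.5 and < 90 → Merit

Merit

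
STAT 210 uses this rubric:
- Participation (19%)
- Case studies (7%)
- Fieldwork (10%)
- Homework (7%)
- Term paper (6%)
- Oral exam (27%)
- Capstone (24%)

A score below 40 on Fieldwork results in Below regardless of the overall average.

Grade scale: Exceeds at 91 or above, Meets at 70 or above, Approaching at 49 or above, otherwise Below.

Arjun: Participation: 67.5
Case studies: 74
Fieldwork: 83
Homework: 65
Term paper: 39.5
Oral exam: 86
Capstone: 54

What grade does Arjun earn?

Approaching

Fieldwork score 83 ≥ 40: minimum met.
Weighted total:
  Participation 67.5 × 0.19 = 12.825
  Case studies 74 × 0.07 = 5.18
  Fieldwork 83 × 0.1 = 8.3
  Homework 65 × 0.07 = 4.55
  Term paper 39.5 × 0.06 = 2.37
  Oral exam 86 × 0.27 = 23.22
  Capstone 54 × 0.24 = 12.96
Sum = 69.405
69.405 is ≥ 49 and < 70 → Approaching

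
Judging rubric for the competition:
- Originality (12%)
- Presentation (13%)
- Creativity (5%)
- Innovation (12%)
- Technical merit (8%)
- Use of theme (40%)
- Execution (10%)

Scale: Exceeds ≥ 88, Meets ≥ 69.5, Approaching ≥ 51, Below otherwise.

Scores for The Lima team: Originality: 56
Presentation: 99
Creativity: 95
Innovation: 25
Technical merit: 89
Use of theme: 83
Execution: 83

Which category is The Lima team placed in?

Weighted total:
  Originality 56 × 0.12 = 6.72
  Presentation 99 × 0.13 = 12.87
  Creativity 95 × 0.05 = 4.75
  Innovation 25 × 0.12 = 3
  Technical merit 89 × 0.08 = 7.12
  Use of theme 83 × 0.4 = 33.2
  Execution 83 × 0.1 = 8.3
Sum = 75.96
75.96 is ≥ 69.5 and < 88 → Meets

Meets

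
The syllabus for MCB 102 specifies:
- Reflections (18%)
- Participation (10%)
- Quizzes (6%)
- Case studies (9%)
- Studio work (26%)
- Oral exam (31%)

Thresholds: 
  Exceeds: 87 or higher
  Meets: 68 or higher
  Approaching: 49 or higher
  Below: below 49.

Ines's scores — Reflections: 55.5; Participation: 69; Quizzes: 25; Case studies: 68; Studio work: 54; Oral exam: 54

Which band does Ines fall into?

Approaching

Weighted total:
  Reflections 55.5 × 0.18 = 9.99
  Participation 69 × 0.1 = 6.9
  Quizzes 25 × 0.06 = 1.5
  Case studies 68 × 0.09 = 6.12
  Studio work 54 × 0.26 = 14.04
  Oral exam 54 × 0.31 = 16.74
Sum = 55.29
55.29 is ≥ 49 and < 68 → Approaching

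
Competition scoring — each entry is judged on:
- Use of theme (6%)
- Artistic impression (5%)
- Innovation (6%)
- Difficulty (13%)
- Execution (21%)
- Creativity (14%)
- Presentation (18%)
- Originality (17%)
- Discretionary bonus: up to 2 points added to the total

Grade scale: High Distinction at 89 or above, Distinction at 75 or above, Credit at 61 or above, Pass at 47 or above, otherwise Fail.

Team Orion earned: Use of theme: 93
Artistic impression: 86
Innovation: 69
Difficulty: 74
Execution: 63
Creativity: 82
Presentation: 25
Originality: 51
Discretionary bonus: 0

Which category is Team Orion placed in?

Credit

Weighted total:
  Use of theme 93 × 0.06 = 5.58
  Artistic impression 86 × 0.05 = 4.3
  Innovation 69 × 0.06 = 4.14
  Difficulty 74 × 0.13 = 9.62
  Execution 63 × 0.21 = 13.23
  Creativity 82 × 0.14 = 11.48
  Presentation 25 × 0.18 = 4.5
  Originality 51 × 0.17 = 8.67
Sum = 61.52
Discretionary bonus: 61.52 + 0 = 61.52
61.52 is ≥ 61 and < 75 → Credit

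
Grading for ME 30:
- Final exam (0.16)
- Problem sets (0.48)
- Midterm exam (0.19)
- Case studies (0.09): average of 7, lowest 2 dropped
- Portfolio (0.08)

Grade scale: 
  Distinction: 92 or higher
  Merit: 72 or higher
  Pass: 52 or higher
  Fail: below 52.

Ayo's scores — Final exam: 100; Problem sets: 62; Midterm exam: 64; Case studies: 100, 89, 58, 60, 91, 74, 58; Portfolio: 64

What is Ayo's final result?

Pass

Case studies: drop 58, 58 → average of remaining 5 = 414/5 = 82.8
Weighted total:
  Final exam 100 × 0.16 = 16
  Problem sets 62 × 0.48 = 29.76
  Midterm exam 64 × 0.19 = 12.16
  Case studies 82.8 × 0.09 = 7.452
  Portfolio 64 × 0.08 = 5.12
Sum = 70.492
70.492 is ≥ 52 and < 72 → Pass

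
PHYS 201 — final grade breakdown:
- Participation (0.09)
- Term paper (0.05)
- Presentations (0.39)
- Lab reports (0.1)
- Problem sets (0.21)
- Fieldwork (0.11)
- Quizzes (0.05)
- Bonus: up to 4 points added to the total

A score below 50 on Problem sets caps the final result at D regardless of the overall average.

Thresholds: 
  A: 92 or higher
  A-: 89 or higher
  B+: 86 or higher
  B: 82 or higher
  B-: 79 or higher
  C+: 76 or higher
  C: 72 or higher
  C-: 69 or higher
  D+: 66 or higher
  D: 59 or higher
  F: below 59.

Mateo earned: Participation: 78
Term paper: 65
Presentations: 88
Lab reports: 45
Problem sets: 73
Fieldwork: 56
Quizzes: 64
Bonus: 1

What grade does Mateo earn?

C

Problem sets score 73 ≥ 50: minimum met.
Weighted total:
  Participation 78 × 0.09 = 7.02
  Term paper 65 × 0.05 = 3.25
  Presentations 88 × 0.39 = 34.32
  Lab reports 45 × 0.1 = 4.5
  Problem sets 73 × 0.21 = 15.33
  Fieldwork 56 × 0.11 = 6.16
  Quizzes 64 × 0.05 = 3.2
Sum = 73.78
Bonus: 73.78 + 1 = 74.78
74.78 is ≥ 72 and < 76 → C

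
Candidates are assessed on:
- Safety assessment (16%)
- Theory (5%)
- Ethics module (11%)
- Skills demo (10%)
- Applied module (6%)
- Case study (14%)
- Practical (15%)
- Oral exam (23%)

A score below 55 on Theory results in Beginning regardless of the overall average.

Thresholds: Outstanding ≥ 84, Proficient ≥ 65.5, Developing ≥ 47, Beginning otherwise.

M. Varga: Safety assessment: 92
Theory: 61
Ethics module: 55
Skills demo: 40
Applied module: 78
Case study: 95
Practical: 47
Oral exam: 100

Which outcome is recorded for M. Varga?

Proficient

Theory score 61 ≥ 55: minimum met.
Weighted total:
  Safety assessment 92 × 0.16 = 14.72
  Theory 61 × 0.05 = 3.05
  Ethics module 55 × 0.11 = 6.05
  Skills demo 40 × 0.1 = 4
  Applied module 78 × 0.06 = 4.68
  Case study 95 × 0.14 = 13.3
  Practical 47 × 0.15 = 7.05
  Oral exam 100 × 0.23 = 23
Sum = 75.85
75.85 is ≥ 65.5 and < 84 → Proficient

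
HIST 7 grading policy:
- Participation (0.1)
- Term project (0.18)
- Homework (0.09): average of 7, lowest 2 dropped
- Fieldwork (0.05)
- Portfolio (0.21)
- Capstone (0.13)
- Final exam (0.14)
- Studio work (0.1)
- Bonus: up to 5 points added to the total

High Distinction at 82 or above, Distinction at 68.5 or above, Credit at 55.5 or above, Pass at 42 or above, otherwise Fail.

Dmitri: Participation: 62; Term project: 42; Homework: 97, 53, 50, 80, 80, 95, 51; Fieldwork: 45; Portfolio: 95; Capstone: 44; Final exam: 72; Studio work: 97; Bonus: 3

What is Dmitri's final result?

Homework: drop 50, 51 → average of remaining 5 = 405/5 = 81
Weighted total:
  Participation 62 × 0.1 = 6.2
  Term project 42 × 0.18 = 7.56
  Homework 81 × 0.09 = 7.29
  Fieldwork 45 × 0.05 = 2.25
  Portfolio 95 × 0.21 = 19.95
  Capstone 44 × 0.13 = 5.72
  Final exam 72 × 0.14 = 10.08
  Studio work 97 × 0.1 = 9.7
Sum = 68.75
Bonus: 68.75 + 3 = 71.75
71.75 is ≥ 68.5 and < 82 → Distinction

Distinction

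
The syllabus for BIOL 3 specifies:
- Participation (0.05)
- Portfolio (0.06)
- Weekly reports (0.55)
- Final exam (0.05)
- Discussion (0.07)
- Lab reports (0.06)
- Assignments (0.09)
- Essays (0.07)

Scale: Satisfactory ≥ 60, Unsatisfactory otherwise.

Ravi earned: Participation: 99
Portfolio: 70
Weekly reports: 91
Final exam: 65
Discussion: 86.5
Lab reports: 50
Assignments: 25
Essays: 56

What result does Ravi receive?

Satisfactory

Weighted total:
  Participation 99 × 0.05 = 4.95
  Portfolio 70 × 0.06 = 4.2
  Weekly reports 91 × 0.55 = 50.05
  Final exam 65 × 0.05 = 3.25
  Discussion 86.5 × 0.07 = 6.055
  Lab reports 50 × 0.06 = 3
  Assignments 25 × 0.09 = 2.25
  Essays 56 × 0.07 = 3.92
Sum = 77.675
77.675 ≥ 60 → Satisfactory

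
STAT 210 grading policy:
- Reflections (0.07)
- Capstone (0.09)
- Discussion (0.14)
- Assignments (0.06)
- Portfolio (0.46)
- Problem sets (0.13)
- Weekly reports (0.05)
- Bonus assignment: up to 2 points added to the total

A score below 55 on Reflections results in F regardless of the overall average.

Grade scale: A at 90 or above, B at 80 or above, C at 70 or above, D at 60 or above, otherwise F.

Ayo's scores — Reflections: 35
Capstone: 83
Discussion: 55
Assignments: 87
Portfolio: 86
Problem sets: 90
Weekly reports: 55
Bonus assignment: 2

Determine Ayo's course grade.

Reflections score 35 < 55: minimum not met.
Weighted total:
  Reflections 35 × 0.07 = 2.45
  Capstone 83 × 0.09 = 7.47
  Discussion 55 × 0.14 = 7.7
  Assignments 87 × 0.06 = 5.22
  Portfolio 86 × 0.46 = 39.56
  Problem sets 90 × 0.13 = 11.7
  Weekly reports 55 × 0.05 = 2.75
Sum = 76.85
Bonus assignment: 76.85 + 2 = 78.85
Because the Reflections minimum was not met, the result is F.

F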